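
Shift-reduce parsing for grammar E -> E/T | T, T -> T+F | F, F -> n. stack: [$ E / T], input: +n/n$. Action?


'+' can extend T; shift to build T -> T+F
Action: shift


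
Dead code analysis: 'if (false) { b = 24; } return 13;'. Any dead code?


condition is constant false, so the whole block is unreachable
Dead: 'if (false) { b = 24; }'


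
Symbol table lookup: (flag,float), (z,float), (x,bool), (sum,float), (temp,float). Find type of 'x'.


Lookup 'x' → type bool


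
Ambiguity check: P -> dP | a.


right-linear, alternatives start with distinct terminals 'd' vs 'a': unique leftmost derivation
Unambiguous


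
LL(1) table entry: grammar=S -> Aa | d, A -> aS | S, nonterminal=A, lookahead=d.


For [A, d]: 'd' ∈ FIRST(S)
Entry: A -> S


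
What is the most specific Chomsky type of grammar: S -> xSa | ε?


Single nonterminal LHS, but x^n a^n is not regular
Classification: Type 2 (Context-Free)


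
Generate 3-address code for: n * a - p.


Break into single-operator statements:
t1 = n * a
t2 = t1 - p


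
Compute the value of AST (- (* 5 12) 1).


Evaluate inner: (* 5 12) = 60
Evaluate root: (- 60 1) = 59
Result: 59


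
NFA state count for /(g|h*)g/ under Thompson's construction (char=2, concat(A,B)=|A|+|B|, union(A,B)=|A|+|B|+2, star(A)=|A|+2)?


Syntax tree has 3 char leaf(s), 1 union(s), 1 star(s)
chars contribute 3×2 = 6; each union adds +2; each star adds +2
Total: 6 + 2 + 2 = 10 states


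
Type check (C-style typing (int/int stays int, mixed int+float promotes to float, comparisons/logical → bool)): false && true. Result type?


Operand types: bool && bool
Rule: logical operators take bool operands and yield bool
Result type: bool


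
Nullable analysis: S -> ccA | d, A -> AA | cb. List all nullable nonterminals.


A nonterminal is nullable iff some alternative derives ε (directly, or every symbol in it is nullable)
Nullable: {}


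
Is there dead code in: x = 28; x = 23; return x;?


first assignment to x is overwritten before any read
Dead: 'x = 28'


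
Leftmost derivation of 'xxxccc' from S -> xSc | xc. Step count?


Derivation: S => xSc => xxScc => xxxccc
Steps: 3


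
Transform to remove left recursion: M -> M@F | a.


Left-recursive alternatives: M@F; non-recursive: a
Introduce M': M -> aM', M' -> @FM' | ε


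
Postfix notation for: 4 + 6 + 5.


Left to right (same or higher precedence on left)
Postfix: 4 6 + 5 +


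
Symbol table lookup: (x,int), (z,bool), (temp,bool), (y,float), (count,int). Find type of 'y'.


Lookup 'y' → type float


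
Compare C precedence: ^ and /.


'/' is multiplicative (level 10); '^' is bitwise XOR (level 4)
Higher level binds tighter
'/' has higher precedence than '^'


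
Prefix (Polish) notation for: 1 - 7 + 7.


left-to-right (same/higher precedence on left): tree is (+ (- 1 7) 7)
Prefix: + - 1 7 7


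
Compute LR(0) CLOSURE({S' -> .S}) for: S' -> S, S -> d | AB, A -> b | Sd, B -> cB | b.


Start: S' -> .S
For each item with dot before a nonterminal B, add B -> .γ for every B-production
Closure: [S' -> .S, S -> .d, S -> .AB, A -> .b, A -> .Sd]


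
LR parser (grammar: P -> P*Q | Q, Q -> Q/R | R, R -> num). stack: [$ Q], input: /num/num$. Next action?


shift '/' to continue Q -> Q/R
Action: shift


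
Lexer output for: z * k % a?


Scan left to right, longest-match per lexeme
Tokens: ID(z), OP(*), ID(k), OP(%), ID(a)


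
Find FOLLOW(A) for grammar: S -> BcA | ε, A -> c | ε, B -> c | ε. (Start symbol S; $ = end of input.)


$ ∈ FOLLOW(S). For each A -> αBβ: add FIRST(β)\{ε} to FOLLOW(B); if β nullable, add FOLLOW(A).
FOLLOW(A) = {$}


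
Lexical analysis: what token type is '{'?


Pattern: delimiter/punctuation
Type: PUNCTUATION


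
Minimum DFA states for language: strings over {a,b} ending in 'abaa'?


Track the longest suffix of input matching a prefix of 'abaa': 5 classes (prefixes of length 0..4)
Minimal DFA: 5 states


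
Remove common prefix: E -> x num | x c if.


Common prefix: 'x'
Factored: E -> x E', E' -> num | c if


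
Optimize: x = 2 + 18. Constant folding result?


2 + 18 = 20 at compile time
Optimized: x = 20


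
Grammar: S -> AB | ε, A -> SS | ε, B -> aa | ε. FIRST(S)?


Per alternative of S: FIRST(AB) = {a, ε}; FIRST(ε) = {ε}
FIRST(S) = {a, ε}


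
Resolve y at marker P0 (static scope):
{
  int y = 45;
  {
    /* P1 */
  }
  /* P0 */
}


y declared in the same block as P0
y = 45


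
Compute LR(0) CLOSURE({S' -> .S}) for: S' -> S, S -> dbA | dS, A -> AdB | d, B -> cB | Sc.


Start: S' -> .S
For each item with dot before a nonterminal B, add B -> .γ for every B-production
Closure: [S' -> .S, S -> .dbA, S -> .dS]


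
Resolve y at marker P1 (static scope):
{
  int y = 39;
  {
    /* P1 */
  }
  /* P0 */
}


P1's block does not declare y; resolves to the enclosing declaration at depth 0
y = 39


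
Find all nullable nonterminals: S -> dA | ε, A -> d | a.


A nonterminal is nullable iff some alternative derives ε (directly, or every symbol in it is nullable)
Nullable: {S}


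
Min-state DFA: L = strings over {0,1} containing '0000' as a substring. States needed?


KMP-style automaton: 4 progress states + 1 absorbing accept = 5
Minimal DFA: 5 states


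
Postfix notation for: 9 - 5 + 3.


Left to right (same or higher precedence on left)
Postfix: 9 5 - 3 +


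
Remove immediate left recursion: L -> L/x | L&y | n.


Left-recursive alternatives: L/x, L&y; non-recursive: n
Introduce L': L -> nL', L' -> /xL' | &yL' | ε


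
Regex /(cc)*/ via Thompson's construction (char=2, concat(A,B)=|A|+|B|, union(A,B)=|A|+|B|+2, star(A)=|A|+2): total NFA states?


Syntax tree has 2 char leaf(s), 0 union(s), 1 star(s)
chars contribute 2×2 = 4; each union adds +2; each star adds +2
Total: 4 + 0 + 2 = 6 states


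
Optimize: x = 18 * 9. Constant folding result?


18 * 9 = 162 at compile time
Optimized: x = 162


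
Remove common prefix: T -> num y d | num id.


Common prefix: 'num'
Factored: T -> num T', T' -> y d | id


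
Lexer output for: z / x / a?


Scan left to right, longest-match per lexeme
Tokens: ID(z), OP(/), ID(x), OP(/), ID(a)


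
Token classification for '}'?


Pattern: delimiter/punctuation
Type: PUNCTUATION


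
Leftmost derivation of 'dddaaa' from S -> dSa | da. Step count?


Derivation: S => dSa => ddSaa => dddaaa
Steps: 3


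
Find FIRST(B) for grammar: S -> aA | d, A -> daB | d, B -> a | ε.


Per alternative of B: FIRST(a) = {a}; FIRST(ε) = {ε}
FIRST(B) = {a, ε}


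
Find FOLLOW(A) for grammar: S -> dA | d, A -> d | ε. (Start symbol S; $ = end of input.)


$ ∈ FOLLOW(S). For each A -> αBβ: add FIRST(β)\{ε} to FOLLOW(B); if β nullable, add FOLLOW(A).
FOLLOW(A) = {$}


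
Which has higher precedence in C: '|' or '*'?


'*' is multiplicative (level 10); '|' is bitwise OR (level 3)
Higher level binds tighter
'*' has higher precedence than '|'


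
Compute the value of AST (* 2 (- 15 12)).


Evaluate inner: (- 15 12) = 3
Evaluate root: (* 2 3) = 6
Result: 6


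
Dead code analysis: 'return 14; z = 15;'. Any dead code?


statement follows a return and is unreachable
Dead: 'z = 15'


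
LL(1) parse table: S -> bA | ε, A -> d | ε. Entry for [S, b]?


For [S, b]: 'b' ∈ FIRST(bA)
Entry: S -> bA


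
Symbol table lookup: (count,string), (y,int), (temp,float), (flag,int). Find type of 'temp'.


Lookup 'temp' → type float


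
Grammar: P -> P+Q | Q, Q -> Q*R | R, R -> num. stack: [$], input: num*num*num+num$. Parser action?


no handle on stack; shift 'num'
Action: shift


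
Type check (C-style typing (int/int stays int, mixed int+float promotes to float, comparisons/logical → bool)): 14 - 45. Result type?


Operand types: int - int
Rule: mixed int/float promotes to float; int/int stays int
Result type: int


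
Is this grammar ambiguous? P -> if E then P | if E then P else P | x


dangling else: 'if E then if E then x else x' parses two ways
Ambiguous


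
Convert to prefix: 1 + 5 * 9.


'*' binds tighter: tree is (+ 1 (* 5 9))
Prefix: + 1 * 5 9


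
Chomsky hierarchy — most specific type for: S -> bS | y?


Right-linear: every RHS is a terminal or a terminal followed by one nonterminal
Classification: Type 3 (Regular)


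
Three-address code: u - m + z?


Break into single-operator statements:
t1 = u - m
t2 = t1 + z


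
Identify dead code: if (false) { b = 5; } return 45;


condition is constant false, so the whole block is unreachable
Dead: 'if (false) { b = 5; }'


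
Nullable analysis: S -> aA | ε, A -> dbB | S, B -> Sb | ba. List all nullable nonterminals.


A nonterminal is nullable iff some alternative derives ε (directly, or every symbol in it is nullable)
Nullable: {A, S}


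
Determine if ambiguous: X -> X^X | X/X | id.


'id^id/id' has two parse trees (no precedence encoded between ^ and /)
Ambiguous


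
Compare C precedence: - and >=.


'-' is additive (level 9); '>=' is relational (level 7)
Higher level binds tighter
'-' has higher precedence than '>='


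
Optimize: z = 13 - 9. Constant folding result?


13 - 9 = 4 at compile time
Optimized: z = 4


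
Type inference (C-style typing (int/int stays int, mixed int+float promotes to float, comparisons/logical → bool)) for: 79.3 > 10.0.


Operand types: float > float
Rule: comparison yields bool
Result type: bool


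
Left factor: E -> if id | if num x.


Common prefix: 'if'
Factored: E -> if E', E' -> id | num x


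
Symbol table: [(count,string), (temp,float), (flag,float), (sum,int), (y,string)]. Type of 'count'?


Lookup 'count' → type string


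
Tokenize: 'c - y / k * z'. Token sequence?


Scan left to right, longest-match per lexeme
Tokens: ID(c), OP(-), ID(y), OP(/), ID(k), OP(*), ID(z)


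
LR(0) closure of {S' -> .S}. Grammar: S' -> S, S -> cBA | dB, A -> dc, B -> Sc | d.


Start: S' -> .S
For each item with dot before a nonterminal B, add B -> .γ for every B-production
Closure: [S' -> .S, S -> .cBA, S -> .dB]


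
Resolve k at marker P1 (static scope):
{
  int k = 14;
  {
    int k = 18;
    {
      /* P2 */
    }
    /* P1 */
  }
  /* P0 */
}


k declared in the same block as P1
k = 18


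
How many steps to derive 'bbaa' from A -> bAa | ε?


Derivation: A => bAa => bbAaa => bbaa
Steps: 3


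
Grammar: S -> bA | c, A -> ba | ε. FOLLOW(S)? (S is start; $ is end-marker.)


$ ∈ FOLLOW(S). For each A -> αBβ: add FIRST(β)\{ε} to FOLLOW(B); if β nullable, add FOLLOW(A).
FOLLOW(S) = {$}


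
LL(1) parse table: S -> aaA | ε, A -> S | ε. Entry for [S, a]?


For [S, a]: 'a' ∈ FIRST(aaA)
Entry: S -> aaA


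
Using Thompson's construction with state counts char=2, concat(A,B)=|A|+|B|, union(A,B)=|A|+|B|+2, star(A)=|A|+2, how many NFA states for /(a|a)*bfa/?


Syntax tree has 5 char leaf(s), 1 union(s), 1 star(s)
chars contribute 5×2 = 10; each union adds +2; each star adds +2
Total: 10 + 2 + 2 = 14 states


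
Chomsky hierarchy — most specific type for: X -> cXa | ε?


Single nonterminal LHS, but c^n a^n is not regular
Classification: Type 2 (Context-Free)


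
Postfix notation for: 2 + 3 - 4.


Left to right (same or higher precedence on left)
Postfix: 2 3 + 4 -


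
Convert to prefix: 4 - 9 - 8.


left-to-right (same/higher precedence on left): tree is (- (- 4 9) 8)
Prefix: - - 4 9 8


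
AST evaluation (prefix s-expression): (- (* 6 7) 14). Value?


Evaluate inner: (* 6 7) = 42
Evaluate root: (- 42 14) = 28
Result: 28


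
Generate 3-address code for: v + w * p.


Break into single-operator statements:
t1 = w * p
t2 = v + t1


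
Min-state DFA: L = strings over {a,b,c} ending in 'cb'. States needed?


Track the longest suffix of input matching a prefix of 'cb': 3 classes (prefixes of length 0..2)
Minimal DFA: 3 states


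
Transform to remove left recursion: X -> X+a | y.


Left-recursive alternatives: X+a; non-recursive: y
Introduce X': X -> yX', X' -> +aX' | ε


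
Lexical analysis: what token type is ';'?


Pattern: delimiter/punctuation
Type: PUNCTUATION


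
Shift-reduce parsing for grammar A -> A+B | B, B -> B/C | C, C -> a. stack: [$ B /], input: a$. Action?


no handle; shift 'a'
Action: shift


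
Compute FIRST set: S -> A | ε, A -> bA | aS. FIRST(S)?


Per alternative of S: FIRST(A) = {a, b}; FIRST(ε) = {ε}
FIRST(S) = {a, b, ε}


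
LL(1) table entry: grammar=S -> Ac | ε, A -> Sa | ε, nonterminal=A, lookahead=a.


For [A, a]: 'a' ∈ FIRST(Sa)
Entry: A -> Sa


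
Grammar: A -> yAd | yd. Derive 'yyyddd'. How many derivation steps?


Derivation: A => yAd => yyAdd => yyyddd
Steps: 3


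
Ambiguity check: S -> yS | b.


right-linear, alternatives start with distinct terminals 'y' vs 'b': unique leftmost derivation
Unambiguous


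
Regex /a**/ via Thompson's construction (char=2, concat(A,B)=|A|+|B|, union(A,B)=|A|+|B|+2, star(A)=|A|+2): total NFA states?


Syntax tree has 1 char leaf(s), 0 union(s), 2 star(s)
chars contribute 1×2 = 2; each union adds +2; each star adds +2
Total: 2 + 0 + 4 = 6 states


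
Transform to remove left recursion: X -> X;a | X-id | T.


Left-recursive alternatives: X;a, X-id; non-recursive: T
Introduce X': X -> TX', X' -> ;aX' | -idX' | ε


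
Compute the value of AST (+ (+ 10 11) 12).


Evaluate inner: (+ 10 11) = 21
Evaluate root: (+ 21 12) = 33
Result: 33


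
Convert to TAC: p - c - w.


Break into single-operator statements:
t1 = p - c
t2 = t1 - w


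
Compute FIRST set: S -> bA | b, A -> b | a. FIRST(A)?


Per alternative of A: FIRST(b) = {b}; FIRST(a) = {a}
FIRST(A) = {a, b}


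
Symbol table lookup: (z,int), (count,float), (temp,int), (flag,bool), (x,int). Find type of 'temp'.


Lookup 'temp' → type int


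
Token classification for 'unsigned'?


Pattern: reserved word
Type: KEYWORD


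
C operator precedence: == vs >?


'>' is relational (level 7); '==' is equality (level 6)
Higher level binds tighter
'>' has higher precedence than '=='


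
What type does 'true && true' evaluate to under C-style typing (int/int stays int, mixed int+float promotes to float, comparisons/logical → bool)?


Operand types: bool && bool
Rule: logical operators take bool operands and yield bool
Result type: bool


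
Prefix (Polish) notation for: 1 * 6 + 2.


left-to-right (same/higher precedence on left): tree is (+ (* 1 6) 2)
Prefix: + * 1 6 2


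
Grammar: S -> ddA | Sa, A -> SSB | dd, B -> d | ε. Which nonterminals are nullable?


A nonterminal is nullable iff some alternative derives ε (directly, or every symbol in it is nullable)
Nullable: {B}


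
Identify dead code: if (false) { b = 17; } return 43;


condition is constant false, so the whole block is unreachable
Dead: 'if (false) { b = 17; }'


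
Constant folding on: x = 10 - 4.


10 - 4 = 6 at compile time
Optimized: x = 6


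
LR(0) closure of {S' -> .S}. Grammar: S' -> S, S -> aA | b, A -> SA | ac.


Start: S' -> .S
For each item with dot before a nonterminal B, add B -> .γ for every B-production
Closure: [S' -> .S, S -> .aA, S -> .b]


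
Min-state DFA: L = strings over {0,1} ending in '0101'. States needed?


Track the longest suffix of input matching a prefix of '0101': 5 classes (prefixes of length 0..4)
Minimal DFA: 5 states


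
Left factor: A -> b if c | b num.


Common prefix: 'b'
Factored: A -> b A', A' -> if c | num


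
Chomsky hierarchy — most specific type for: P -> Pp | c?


Left-linear: every RHS is a terminal or one nonterminal followed by a terminal
Classification: Type 3 (Regular)


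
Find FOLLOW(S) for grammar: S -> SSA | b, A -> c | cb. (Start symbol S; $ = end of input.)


$ ∈ FOLLOW(S). For each A -> αBβ: add FIRST(β)\{ε} to FOLLOW(B); if β nullable, add FOLLOW(A).
FOLLOW(S) = {$, b, c}


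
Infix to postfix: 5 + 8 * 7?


* has higher precedence, evaluate 8*7 first
Postfix: 5 8 7 * +


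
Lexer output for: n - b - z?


Scan left to right, longest-match per lexeme
Tokens: ID(n), OP(-), ID(b), OP(-), ID(z)


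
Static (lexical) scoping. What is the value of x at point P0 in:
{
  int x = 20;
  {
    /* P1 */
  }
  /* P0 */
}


x declared in the same block as P0
x = 20


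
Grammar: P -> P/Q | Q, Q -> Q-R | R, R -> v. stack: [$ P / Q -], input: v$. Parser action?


no handle; shift 'v'
Action: shift


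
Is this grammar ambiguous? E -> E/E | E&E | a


'a/a&a' has two parse trees (no precedence encoded between / and &)
Ambiguous


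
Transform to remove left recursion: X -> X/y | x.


Left-recursive alternatives: X/y; non-recursive: x
Introduce X': X -> xX', X' -> /yX' | ε


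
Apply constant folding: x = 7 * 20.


7 * 20 = 140 at compile time
Optimized: x = 140


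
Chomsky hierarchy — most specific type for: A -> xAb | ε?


Single nonterminal LHS, but x^n b^n is not regular
Classification: Type 2 (Context-Free)


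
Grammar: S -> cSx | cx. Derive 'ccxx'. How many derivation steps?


Derivation: S => cSx => ccxx
Steps: 2


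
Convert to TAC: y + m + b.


Break into single-operator statements:
t1 = y + m
t2 = t1 + b


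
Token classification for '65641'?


Pattern: digits only
Type: INTEGER_LITERAL


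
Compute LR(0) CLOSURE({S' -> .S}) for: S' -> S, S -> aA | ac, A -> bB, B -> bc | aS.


Start: S' -> .S
For each item with dot before a nonterminal B, add B -> .γ for every B-production
Closure: [S' -> .S, S -> .aA, S -> .ac]


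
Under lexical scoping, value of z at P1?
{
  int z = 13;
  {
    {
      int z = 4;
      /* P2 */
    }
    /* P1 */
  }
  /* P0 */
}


P1's block does not declare z; resolves to the enclosing declaration at depth 0
z = 13


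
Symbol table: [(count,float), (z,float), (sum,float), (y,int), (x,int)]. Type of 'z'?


Lookup 'z' → type float


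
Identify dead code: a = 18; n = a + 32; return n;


a is read by n's definition; n is returned
No dead code


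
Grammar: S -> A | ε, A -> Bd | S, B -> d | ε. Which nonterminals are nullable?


A nonterminal is nullable iff some alternative derives ε (directly, or every symbol in it is nullable)
Nullable: {A, B, S}


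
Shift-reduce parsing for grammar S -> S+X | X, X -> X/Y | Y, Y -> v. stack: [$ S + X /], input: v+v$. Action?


no handle; shift 'v'
Action: shift


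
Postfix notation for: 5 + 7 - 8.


Left to right (same or higher precedence on left)
Postfix: 5 7 + 8 -


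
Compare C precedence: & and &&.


'&' is bitwise AND (level 5); '&&' is logical AND (level 2)
Higher level binds tighter
'&' has higher precedence than '&&'


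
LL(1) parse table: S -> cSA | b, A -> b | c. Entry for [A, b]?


For [A, b]: 'b' ∈ FIRST(b)
Entry: A -> b


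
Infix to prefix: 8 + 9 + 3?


left-to-right (same/higher precedence on left): tree is (+ (+ 8 9) 3)
Prefix: + + 8 9 3


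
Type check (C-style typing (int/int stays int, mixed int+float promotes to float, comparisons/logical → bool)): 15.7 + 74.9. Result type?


Operand types: float + float
Rule: mixed int/float promotes to float; int/int stays int
Result type: float


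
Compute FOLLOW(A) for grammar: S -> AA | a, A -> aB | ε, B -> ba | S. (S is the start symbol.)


$ ∈ FOLLOW(S). For each A -> αBβ: add FIRST(β)\{ε} to FOLLOW(B); if β nullable, add FOLLOW(A).
FOLLOW(A) = {$, a}


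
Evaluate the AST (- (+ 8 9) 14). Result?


Evaluate inner: (+ 8 9) = 17
Evaluate root: (- 17 14) = 3
Result: 3


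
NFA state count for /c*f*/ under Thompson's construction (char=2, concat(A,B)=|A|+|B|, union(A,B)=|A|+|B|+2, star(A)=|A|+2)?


Syntax tree has 2 char leaf(s), 0 union(s), 2 star(s)
chars contribute 2×2 = 4; each union adds +2; each star adds +2
Total: 4 + 0 + 4 = 8 states


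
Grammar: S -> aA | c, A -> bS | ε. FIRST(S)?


Per alternative of S: FIRST(aA) = {a}; FIRST(c) = {c}
FIRST(S) = {a, c}


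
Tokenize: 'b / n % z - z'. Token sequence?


Scan left to right, longest-match per lexeme
Tokens: ID(b), OP(/), ID(n), OP(%), ID(z), OP(-), ID(z)


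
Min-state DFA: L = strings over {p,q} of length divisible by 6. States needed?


Track length mod 6: states 0..5, accept at 0
Minimal DFA: 6 states


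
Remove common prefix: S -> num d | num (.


Common prefix: 'num'
Factored: S -> num S', S' -> d | (


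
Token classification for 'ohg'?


Pattern: letter/underscore followed by alphanumerics, not a keyword
Type: IDENTIFIER


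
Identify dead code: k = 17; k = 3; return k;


first assignment to k is overwritten before any read
Dead: 'k = 17'


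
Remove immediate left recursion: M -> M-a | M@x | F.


Left-recursive alternatives: M-a, M@x; non-recursive: F
Introduce M': M -> FM', M' -> -aM' | @xM' | ε


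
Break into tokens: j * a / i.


Scan left to right, longest-match per lexeme
Tokens: ID(j), OP(*), ID(a), OP(/), ID(i)


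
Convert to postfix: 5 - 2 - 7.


Left to right (same or higher precedence on left)
Postfix: 5 2 - 7 -


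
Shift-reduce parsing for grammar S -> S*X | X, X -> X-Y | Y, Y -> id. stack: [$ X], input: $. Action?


lookahead ∉ {-} so X won't extend; reduce S -> X
Action: reduce (S -> X)


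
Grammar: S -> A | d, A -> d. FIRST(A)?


Per alternative of A: FIRST(d) = {d}
FIRST(A) = {d}


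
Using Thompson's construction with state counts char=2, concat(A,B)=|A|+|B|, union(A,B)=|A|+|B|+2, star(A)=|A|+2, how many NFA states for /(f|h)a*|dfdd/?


Syntax tree has 7 char leaf(s), 2 union(s), 1 star(s)
chars contribute 7×2 = 14; each union adds +2; each star adds +2
Total: 14 + 4 + 2 = 20 states


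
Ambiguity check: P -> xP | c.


right-linear, alternatives start with distinct terminals 'x' vs 'c': unique leftmost derivation
Unambiguous


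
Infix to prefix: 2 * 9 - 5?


left-to-right (same/higher precedence on left): tree is (- (* 2 9) 5)
Prefix: - * 2 9 5


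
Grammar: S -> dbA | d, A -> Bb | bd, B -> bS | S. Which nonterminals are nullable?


A nonterminal is nullable iff some alternative derives ε (directly, or every symbol in it is nullable)
Nullable: {}


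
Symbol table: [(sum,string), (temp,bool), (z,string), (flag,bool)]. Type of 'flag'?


Lookup 'flag' → type bool


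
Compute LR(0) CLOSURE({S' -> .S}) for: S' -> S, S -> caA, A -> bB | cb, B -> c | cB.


Start: S' -> .S
For each item with dot before a nonterminal B, add B -> .γ for every B-production
Closure: [S' -> .S, S -> .caA]


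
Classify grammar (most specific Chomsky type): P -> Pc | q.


Left-linear: every RHS is a terminal or one nonterminal followed by a terminal
Classification: Type 3 (Regular)


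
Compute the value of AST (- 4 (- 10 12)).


Evaluate inner: (- 10 12) = -2
Evaluate root: (- 4 -2) = 6
Result: 6


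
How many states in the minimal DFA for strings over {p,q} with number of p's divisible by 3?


Track (count of p) mod 3: states 0..2, accept at 0
Minimal DFA: 3 states


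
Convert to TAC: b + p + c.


Break into single-operator statements:
t1 = b + p
t2 = t1 + c


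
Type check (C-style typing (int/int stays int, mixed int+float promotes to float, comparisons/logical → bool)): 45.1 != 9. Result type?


Operand types: float != int
Rule: comparison yields bool
Result type: bool


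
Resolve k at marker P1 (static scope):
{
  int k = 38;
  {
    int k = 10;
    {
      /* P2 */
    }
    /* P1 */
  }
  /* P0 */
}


k declared in the same block as P1
k = 10


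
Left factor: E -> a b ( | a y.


Common prefix: 'a'
Factored: E -> a E', E' -> b ( | y


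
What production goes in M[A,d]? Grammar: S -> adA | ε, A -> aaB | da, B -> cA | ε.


For [A, d]: 'd' ∈ FIRST(da)
Entry: A -> da


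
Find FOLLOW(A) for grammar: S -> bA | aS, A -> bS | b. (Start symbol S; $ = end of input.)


$ ∈ FOLLOW(S). For each A -> αBβ: add FIRST(β)\{ε} to FOLLOW(B); if β nullable, add FOLLOW(A).
FOLLOW(A) = {$}


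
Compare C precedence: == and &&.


'==' is equality (level 6); '&&' is logical AND (level 2)
Higher level binds tighter
'==' has higher precedence than '&&'


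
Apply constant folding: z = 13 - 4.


13 - 4 = 9 at compile time
Optimized: z = 9


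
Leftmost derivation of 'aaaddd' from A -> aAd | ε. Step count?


Derivation: A => aAd => aaAdd => aaaAddd => aaaddd
Steps: 4


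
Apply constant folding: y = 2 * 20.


2 * 20 = 40 at compile time
Optimized: y = 40


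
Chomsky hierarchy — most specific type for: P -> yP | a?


Right-linear: every RHS is a terminal or a terminal followed by one nonterminal
Classification: Type 3 (Regular)


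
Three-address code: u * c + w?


Break into single-operator statements:
t1 = u * c
t2 = t1 + w


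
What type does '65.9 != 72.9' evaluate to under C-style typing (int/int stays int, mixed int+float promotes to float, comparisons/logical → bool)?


Operand types: float != float
Rule: comparison yields bool
Result type: bool


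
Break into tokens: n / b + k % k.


Scan left to right, longest-match per lexeme
Tokens: ID(n), OP(/), ID(b), OP(+), ID(k), OP(%), ID(k)


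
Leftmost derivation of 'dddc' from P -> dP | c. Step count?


Derivation: P => dP => ddP => dddP => dddc
Steps: 4


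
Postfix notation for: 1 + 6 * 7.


* has higher precedence, evaluate 6*7 first
Postfix: 1 6 7 * +


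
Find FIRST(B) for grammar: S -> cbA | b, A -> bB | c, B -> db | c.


Per alternative of B: FIRST(db) = {d}; FIRST(c) = {c}
FIRST(B) = {c, d}


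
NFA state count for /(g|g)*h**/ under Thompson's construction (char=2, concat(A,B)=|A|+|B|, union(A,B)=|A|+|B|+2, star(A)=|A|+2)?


Syntax tree has 3 char leaf(s), 1 union(s), 3 star(s)
chars contribute 3×2 = 6; each union adds +2; each star adds +2
Total: 6 + 2 + 6 = 14 states


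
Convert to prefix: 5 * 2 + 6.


left-to-right (same/higher precedence on left): tree is (+ (* 5 2) 6)
Prefix: + * 5 2 6


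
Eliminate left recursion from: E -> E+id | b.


Left-recursive alternatives: E+id; non-recursive: b
Introduce E': E -> bE', E' -> +idE' | ε


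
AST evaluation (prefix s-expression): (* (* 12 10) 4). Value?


Evaluate inner: (* 12 10) = 120
Evaluate root: (* 120 4) = 480
Result: 480


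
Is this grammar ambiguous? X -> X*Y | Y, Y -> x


precedence layered via separate nonterminal Y: deterministic
Unambiguous


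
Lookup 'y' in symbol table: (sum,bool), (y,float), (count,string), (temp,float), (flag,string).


Lookup 'y' → type float


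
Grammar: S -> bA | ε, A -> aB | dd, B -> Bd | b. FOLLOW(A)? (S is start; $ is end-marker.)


$ ∈ FOLLOW(S). For each A -> αBβ: add FIRST(β)\{ε} to FOLLOW(B); if β nullable, add FOLLOW(A).
FOLLOW(A) = {$}


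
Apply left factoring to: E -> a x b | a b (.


Common prefix: 'a'
Factored: E -> a E', E' -> x b | b (


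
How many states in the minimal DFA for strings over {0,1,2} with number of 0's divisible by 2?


Track (count of 0) mod 2: states 0..1, accept at 0
Minimal DFA: 2 states


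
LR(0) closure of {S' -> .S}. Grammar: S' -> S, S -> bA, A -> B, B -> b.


Start: S' -> .S
For each item with dot before a nonterminal B, add B -> .γ for every B-production
Closure: [S' -> .S, S -> .bA]


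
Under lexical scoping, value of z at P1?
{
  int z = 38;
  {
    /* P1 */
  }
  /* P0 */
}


P1's block does not declare z; resolves to the enclosing declaration at depth 0
z = 38


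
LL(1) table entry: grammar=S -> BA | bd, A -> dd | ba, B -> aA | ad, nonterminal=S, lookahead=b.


For [S, b]: 'b' ∈ FIRST(bd)
Entry: S -> bd


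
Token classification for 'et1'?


Pattern: letter/underscore followed by alphanumerics, not a keyword
Type: IDENTIFIER


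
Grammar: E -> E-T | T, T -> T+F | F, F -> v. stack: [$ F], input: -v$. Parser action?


'F' (not preceded by T+) is the handle for T -> F
Action: reduce (T -> F)


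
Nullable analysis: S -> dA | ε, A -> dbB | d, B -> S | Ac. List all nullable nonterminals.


A nonterminal is nullable iff some alternative derives ε (directly, or every symbol in it is nullable)
Nullable: {B, S}


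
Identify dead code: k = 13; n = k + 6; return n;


k is read by n's definition; n is returned
No dead code


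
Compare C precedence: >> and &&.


'>>' is shift (level 8); '&&' is logical AND (level 2)
Higher level binds tighter
'>>' has higher precedence than '&&'


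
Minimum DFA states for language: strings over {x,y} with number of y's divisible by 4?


Track (count of y) mod 4: states 0..3, accept at 0
Minimal DFA: 4 states


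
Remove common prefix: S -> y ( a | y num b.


Common prefix: 'y'
Factored: S -> y S', S' -> ( a | num b


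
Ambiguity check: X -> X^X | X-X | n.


'n^n-n' has two parse trees (no precedence encoded between ^ and -)
Ambiguous


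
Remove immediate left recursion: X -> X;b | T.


Left-recursive alternatives: X;b; non-recursive: T
Introduce X': X -> TX', X' -> ;bX' | ε


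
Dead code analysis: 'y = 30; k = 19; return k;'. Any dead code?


y is assigned but never read
Dead: 'y = 30'


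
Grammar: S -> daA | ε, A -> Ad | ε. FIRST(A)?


Per alternative of A: FIRST(Ad) = {d}; FIRST(ε) = {ε}
FIRST(A) = {d, ε}


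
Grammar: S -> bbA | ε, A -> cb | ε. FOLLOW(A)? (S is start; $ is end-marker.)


$ ∈ FOLLOW(S). For each A -> αBβ: add FIRST(β)\{ε} to FOLLOW(B); if β nullable, add FOLLOW(A).
FOLLOW(A) = {$}


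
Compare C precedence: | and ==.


'==' is equality (level 6); '|' is bitwise OR (level 3)
Higher level binds tighter
'==' has higher precedence than '|'


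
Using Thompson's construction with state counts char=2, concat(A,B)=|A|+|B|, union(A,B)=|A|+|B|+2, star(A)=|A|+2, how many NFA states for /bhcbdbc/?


Syntax tree has 7 char leaf(s), 0 union(s), 0 star(s)
chars contribute 7×2 = 14; each union adds +2; each star adds +2
Total: 14 + 0 + 0 = 14 states


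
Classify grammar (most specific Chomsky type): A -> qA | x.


Right-linear: every RHS is a terminal or a terminal followed by one nonterminal
Classification: Type 3 (Regular)


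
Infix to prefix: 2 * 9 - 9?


left-to-right (same/higher precedence on left): tree is (- (* 2 9) 9)
Prefix: - * 2 9 9


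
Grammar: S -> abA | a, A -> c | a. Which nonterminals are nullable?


A nonterminal is nullable iff some alternative derives ε (directly, or every symbol in it is nullable)
Nullable: {}


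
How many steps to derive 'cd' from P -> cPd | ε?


Derivation: P => cPd => cd
Steps: 2


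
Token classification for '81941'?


Pattern: digits only
Type: INTEGER_LITERAL


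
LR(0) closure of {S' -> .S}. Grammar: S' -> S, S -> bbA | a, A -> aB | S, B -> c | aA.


Start: S' -> .S
For each item with dot before a nonterminal B, add B -> .γ for every B-production
Closure: [S' -> .S, S -> .bbA, S -> .a]


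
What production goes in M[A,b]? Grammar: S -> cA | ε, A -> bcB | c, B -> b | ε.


For [A, b]: 'b' ∈ FIRST(bcB)
Entry: A -> bcB


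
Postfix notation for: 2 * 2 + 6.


Left to right (same or higher precedence on left)
Postfix: 2 2 * 6 +


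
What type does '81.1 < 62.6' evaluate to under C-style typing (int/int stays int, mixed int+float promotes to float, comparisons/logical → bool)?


Operand types: float < float
Rule: comparison yields bool
Result type: bool


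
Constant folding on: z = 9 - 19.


9 - 19 = -10 at compile time
Optimized: z = -10


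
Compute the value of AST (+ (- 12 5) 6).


Evaluate inner: (- 12 5) = 7
Evaluate root: (+ 7 6) = 13
Result: 13


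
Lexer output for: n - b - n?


Scan left to right, longest-match per lexeme
Tokens: ID(n), OP(-), ID(b), OP(-), ID(n)


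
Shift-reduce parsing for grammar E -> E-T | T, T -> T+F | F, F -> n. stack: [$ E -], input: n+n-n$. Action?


no handle ('E-' is not any RHS); shift 'n'
Action: shift


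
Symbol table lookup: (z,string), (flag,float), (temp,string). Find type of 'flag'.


Lookup 'flag' → type float


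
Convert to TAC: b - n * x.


Break into single-operator statements:
t1 = n * x
t2 = b - t1


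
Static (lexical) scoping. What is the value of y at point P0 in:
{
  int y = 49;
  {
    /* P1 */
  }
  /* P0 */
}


y declared in the same block as P0
y = 49


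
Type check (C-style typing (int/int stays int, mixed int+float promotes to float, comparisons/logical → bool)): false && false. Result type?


Operand types: bool && bool
Rule: logical operators take bool operands and yield bool
Result type: bool


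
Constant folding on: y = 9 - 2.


9 - 2 = 7 at compile time
Optimized: y = 7


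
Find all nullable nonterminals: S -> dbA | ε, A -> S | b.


A nonterminal is nullable iff some alternative derives ε (directly, or every symbol in it is nullable)
Nullable: {A, S}


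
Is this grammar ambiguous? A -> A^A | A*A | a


'a^a*a' has two parse trees (no precedence encoded between ^ and *)
Ambiguous


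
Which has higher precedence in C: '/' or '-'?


'/' is multiplicative (level 10); '-' is additive (level 9)
Higher level binds tighter
'/' has higher precedence than '-'


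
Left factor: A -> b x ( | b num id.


Common prefix: 'b'
Factored: A -> b A', A' -> x ( | num id


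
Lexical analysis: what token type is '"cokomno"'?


Pattern: double-quoted sequence
Type: STRING_LITERAL


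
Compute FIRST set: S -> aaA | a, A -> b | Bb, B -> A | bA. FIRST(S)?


Per alternative of S: FIRST(aaA) = {a}; FIRST(a) = {a}
FIRST(S) = {a}


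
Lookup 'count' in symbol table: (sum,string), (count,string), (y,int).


Lookup 'count' → type string


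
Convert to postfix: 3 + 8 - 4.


Left to right (same or higher precedence on left)
Postfix: 3 8 + 4 -


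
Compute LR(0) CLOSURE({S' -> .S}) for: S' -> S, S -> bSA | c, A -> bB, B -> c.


Start: S' -> .S
For each item with dot before a nonterminal B, add B -> .γ for every B-production
Closure: [S' -> .S, S -> .bSA, S -> .c]


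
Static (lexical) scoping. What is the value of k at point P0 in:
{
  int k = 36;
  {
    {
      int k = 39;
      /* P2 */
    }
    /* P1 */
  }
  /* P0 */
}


k declared in the same block as P0
k = 36


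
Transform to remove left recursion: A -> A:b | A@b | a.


Left-recursive alternatives: A:b, A@b; non-recursive: a
Introduce A': A -> aA', A' -> :bA' | @bA' | ε


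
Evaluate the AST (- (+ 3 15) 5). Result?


Evaluate inner: (+ 3 15) = 18
Evaluate root: (- 18 5) = 13
Result: 13


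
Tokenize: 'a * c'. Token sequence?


Scan left to right, longest-match per lexeme
Tokens: ID(a), OP(*), ID(c)


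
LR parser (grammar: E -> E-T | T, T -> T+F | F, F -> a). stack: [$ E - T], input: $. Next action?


handle 'E-T' on top; lookahead ∈ FOLLOW(E) = {-, $}
Action: reduce (E -> E-T)


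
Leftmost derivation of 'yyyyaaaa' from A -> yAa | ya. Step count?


Derivation: A => yAa => yyAaa => yyyAaaa => yyyyaaaa
Steps: 4


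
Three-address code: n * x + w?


Break into single-operator statements:
t1 = n * x
t2 = t1 + w


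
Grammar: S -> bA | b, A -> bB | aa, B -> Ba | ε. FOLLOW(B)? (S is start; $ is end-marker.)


$ ∈ FOLLOW(S). For each A -> αBβ: add FIRST(β)\{ε} to FOLLOW(B); if β nullable, add FOLLOW(A).
FOLLOW(B) = {$, a}


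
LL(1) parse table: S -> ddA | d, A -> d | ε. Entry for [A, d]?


For [A, d]: 'd' ∈ FIRST(d)
Entry: A -> d


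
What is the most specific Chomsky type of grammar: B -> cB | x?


Right-linear: every RHS is a terminal or a terminal followed by one nonterminal
Classification: Type 3 (Regular)


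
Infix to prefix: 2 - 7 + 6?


left-to-right (same/higher precedence on left): tree is (+ (- 2 7) 6)
Prefix: + - 2 7 6


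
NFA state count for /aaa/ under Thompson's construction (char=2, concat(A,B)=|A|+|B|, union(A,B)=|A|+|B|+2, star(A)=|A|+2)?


Syntax tree has 3 char leaf(s), 0 union(s), 0 star(s)
chars contribute 3×2 = 6; each union adds +2; each star adds +2
Total: 6 + 0 + 0 = 6 states


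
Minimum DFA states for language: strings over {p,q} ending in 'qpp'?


Track the longest suffix of input matching a prefix of 'qpp': 4 classes (prefixes of length 0..3)
Minimal DFA: 4 states


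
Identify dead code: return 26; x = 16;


statement follows a return and is unreachable
Dead: 'x = 16'


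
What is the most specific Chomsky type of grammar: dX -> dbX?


LHS has context (more than one symbol) and |LHS| ≤ |RHS|
Classification: Type 1 (Context-Sensitive)


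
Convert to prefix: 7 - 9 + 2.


left-to-right (same/higher precedence on left): tree is (+ (- 7 9) 2)
Prefix: + - 7 9 2


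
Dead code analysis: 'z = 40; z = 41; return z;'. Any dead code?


first assignment to z is overwritten before any read
Dead: 'z = 40'


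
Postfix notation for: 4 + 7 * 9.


* has higher precedence, evaluate 7*9 first
Postfix: 4 7 9 * +


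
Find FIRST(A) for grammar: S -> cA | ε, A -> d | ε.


Per alternative of A: FIRST(d) = {d}; FIRST(ε) = {ε}
FIRST(A) = {d, ε}


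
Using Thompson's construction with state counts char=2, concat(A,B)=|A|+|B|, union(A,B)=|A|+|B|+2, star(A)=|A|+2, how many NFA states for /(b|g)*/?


Syntax tree has 2 char leaf(s), 1 union(s), 1 star(s)
chars contribute 2×2 = 4; each union adds +2; each star adds +2
Total: 4 + 2 + 2 = 8 states


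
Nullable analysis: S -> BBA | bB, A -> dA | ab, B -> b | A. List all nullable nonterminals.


A nonterminal is nullable iff some alternative derives ε (directly, or every symbol in it is nullable)
Nullable: {}


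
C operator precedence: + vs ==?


'+' is additive (level 9); '==' is equality (level 6)
Higher level binds tighter
'+' has higher precedence than '=='


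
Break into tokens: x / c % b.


Scan left to right, longest-match per lexeme
Tokens: ID(x), OP(/), ID(c), OP(%), ID(b)


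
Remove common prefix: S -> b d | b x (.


Common prefix: 'b'
Factored: S -> b S', S' -> d | x (


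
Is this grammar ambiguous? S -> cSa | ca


balanced c^n…a^n: each string has a unique parse
Unambiguous


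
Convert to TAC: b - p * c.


Break into single-operator statements:
t1 = p * c
t2 = b - t1


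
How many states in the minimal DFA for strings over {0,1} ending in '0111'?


Track the longest suffix of input matching a prefix of '0111': 5 classes (prefixes of length 0..4)
Minimal DFA: 5 states


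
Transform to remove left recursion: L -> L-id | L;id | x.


Left-recursive alternatives: L-id, L;id; non-recursive: x
Introduce L': L -> xL', L' -> -idL' | ;idL' | ε


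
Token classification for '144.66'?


Pattern: digits with a decimal point
Type: FLOAT_LITERAL


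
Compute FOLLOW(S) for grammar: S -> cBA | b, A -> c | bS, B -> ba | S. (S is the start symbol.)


$ ∈ FOLLOW(S). For each A -> αBβ: add FIRST(β)\{ε} to FOLLOW(B); if β nullable, add FOLLOW(A).
FOLLOW(S) = {$, b, c}


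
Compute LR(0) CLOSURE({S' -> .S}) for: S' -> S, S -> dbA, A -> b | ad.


Start: S' -> .S
For each item with dot before a nonterminal B, add B -> .γ for every B-production
Closure: [S' -> .S, S -> .dbA]


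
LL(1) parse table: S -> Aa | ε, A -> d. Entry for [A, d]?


For [A, d]: 'd' ∈ FIRST(d)
Entry: A -> d
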